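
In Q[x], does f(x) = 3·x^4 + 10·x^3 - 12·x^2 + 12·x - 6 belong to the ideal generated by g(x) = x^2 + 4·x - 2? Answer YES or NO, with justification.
In Q[x] the ideal (g) consists of all multiples of g, so f ∈ (g) iff g | f, i.e. iff the remainder of f on division by g is 0. Divide f by g (g is monic, so eliminate the leading term of the running remainder at each step):
  leading term 3·x^4: subtract (3·x^2)·g(x) = 3·x^4 + 12·x^3 - 6·x^2, leaving -2·x^3 - 6·x^2 + 12·x - 6
  leading term -2·x^3: subtract (-2·x)·g(x) = -2·x^3 - 8·x^2 + 4·x, leaving 2·x^2 + 8·x - 6
  leading term 2·x^2: subtract (2)·g(x) = 2·x^2 + 8·x - 4, leaving -2
The remainder r(x) = -2 ≠ 0 (and deg r < deg g), so g ∤ f, i.e. f ∉ (g).

Final answer: NO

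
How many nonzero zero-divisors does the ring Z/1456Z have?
In Z/1456Z each nonzero element is either a unit (gcd with 1456 is 1) or a zero-divisor (gcd > 1). The number of units is φ(1456): factorise 1456 = 2^4 · 7 · 13, so φ(1456) = (2^4 − 2^3) · (7 − 1) · (13 − 1) = 8 · 6 · 12 = 576. The nonzero elements number 1456 − 1 = 1455. Hence the nonzero zero-divisors number 1455 − 576 = 879.

Final answer: Z/1456Z has 879 nonzero zero-divisors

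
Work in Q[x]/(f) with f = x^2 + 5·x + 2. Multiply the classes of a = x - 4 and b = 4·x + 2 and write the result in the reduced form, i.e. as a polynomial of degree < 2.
a · b ≡ -34·x - 16 (mod f(x))

First multiply in Q[x] without reducing: a · b = 4·x^2 - 14·x - 8. Now divide by f(x) = x^2 + 5·x + 2, eliminating the leading term at each step:
  leading term 4·x^2: subtract (4)·f(x) = 4·x^2 + 20·x + 8, leaving -34·x - 16
The degree is now < 2, so this is the remainder. Hence a · b ≡ -34·x - 16 in Q[x]/(f).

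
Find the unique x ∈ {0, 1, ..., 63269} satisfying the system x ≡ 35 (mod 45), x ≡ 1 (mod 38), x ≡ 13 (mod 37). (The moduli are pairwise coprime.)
x ≡ 32795 (mod 63270); the representative in [0, 63270) is 32795

The moduli 45, 38, 37 are pairwise coprime, so by the CRT there is a unique solution mod 45·38·37 = 63270.
Solve by successive substitution. Start with x ≡ 35 (mod 45).
  Combine with x ≡ 1 (mod 38): write x = 35 + 45·t and require 35 + 45·t ≡ 1 (mod 38), i.e. 45·t ≡ 1 − 35 ≡ 4 (mod 38). Since 45^(−1) ≡ 11 (mod 38) (45 ≡ 7 (mod 38)), t ≡ 11·4 ≡ 6 (mod 38). So x ≡ 35 + 45·6 = 305 (mod 1710).
  Combine with x ≡ 13 (mod 37): write x = 305 + 1710·t and require 305 + 1710·t ≡ 13 (mod 37), i.e. 1710·t ≡ 13 − 305 ≡ 4 (mod 37). Since 1710^(−1) ≡ 14 (mod 37) (1710 ≡ 8 (mod 37)), t ≡ 14·4 ≡ 19 (mod 37). So x ≡ 305 + 1710·19 = 32795 (mod 63270).
Unique solution in [0, 63270): x = 32795.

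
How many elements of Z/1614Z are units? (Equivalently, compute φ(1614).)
An element a ∈ Z/1614Z is a unit iff gcd(a, 1614) = 1, so the number of units is φ(1614). φ is multiplicative, with φ(p^e) = p^e − p^(e−1). Factorise 1614 = 2 · 3 · 269. Then
  φ(1614) = (2 − 1) · (3 − 1) · (269 − 1) = 1 · 2 · 268 = 536.

Final answer: Z/1614Z has φ(1614) = 536 units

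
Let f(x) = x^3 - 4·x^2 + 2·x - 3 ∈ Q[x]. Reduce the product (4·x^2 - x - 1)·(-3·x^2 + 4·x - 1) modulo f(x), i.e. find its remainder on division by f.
a · b ≡ -97·x^2 + 19·x - 86 (mod f(x))

First multiply in Q[x] without reducing: a · b = -12·x^4 + 19·x^3 - 5·x^2 - 3·x + 1. Now divide by f(x) = x^3 - 4·x^2 + 2·x - 3, eliminating the leading term at each step:
  leading term -12·x^4: subtract (-12·x)·f(x) = -12·x^4 + 48·x^3 - 24·x^2 + 36·x, leaving -29·x^3 + 19·x^2 - 39·x + 1
  leading term -29·x^3: subtract (-29)·f(x) = -29·x^3 + 116·x^2 - 58·x + 87, leaving -97·x^2 + 19·x - 86
The degree is now < 3, so this is the remainder. Hence a · b ≡ -97·x^2 + 19·x - 86 in Q[x]/(f).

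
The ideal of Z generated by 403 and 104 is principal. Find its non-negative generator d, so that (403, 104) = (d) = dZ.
(403, 104) = (13); d = 13

In the PID Z, (a, b) is generated by gcd(a, b). Compute gcd(403, 104) with the extended Euclidean algorithm, tracking rows (r, s, t) with s·403 + t·104 = r:
  row A: (403, 1, 0)   [1·403 + 0·104 = 403]
  row B: (104, 0, 1)   [0·403 + 1·104 = 104]
  403 = 3·104 + 91   → row C = row A − 3·row B = (91, 1, −3)   [check: 1·403 − 3·104 = 91]
  104 = 1·91 + 13   → row D = row B − 1·row C = (13, −1, 4)   [check: −1·403 + 4·104 = 13]
  91 = 7·13 + 0   → remainder 0, stop. gcd = 13 (last nonzero row D).
So gcd(403, 104) = 13, with Bézout identity −1·403 + 4·104 = 13. Containment (⊇): the Bézout identity exhibits 13 as an element of (403, 104), giving (13) ⊆ (403, 104). Containment (⊆): since 13 | 403 and 13 | 104 (403 = 13·31, 104 = 13·8), every Z-linear combination of 403 and 104 is divisible by 13, so (403, 104) ⊆ (13). Therefore (403, 104) = (13), d = 13.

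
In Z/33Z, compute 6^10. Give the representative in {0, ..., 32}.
12

Use repeated squaring. Binary(10) = 1010. Walk through the bits of the exponent 10 left-to-right: at each bit after the leading one, square the running value, then multiply by 6 if the bit is 1 (always reducing mod 33):
  bit 1 = 1 (leading): start with 6.
  bit 2 = 0: square 6^2 = 36 ≡ 3 (mod 33).
  bit 3 = 1: square 3^2 = 9; bit is 1, so multiply 9·6 = 54 ≡ 21 (mod 33).
  bit 4 = 0: square 21^2 = 441 ≡ 12 (mod 33).
Final value: 6^10 ≡ 12 (mod 33).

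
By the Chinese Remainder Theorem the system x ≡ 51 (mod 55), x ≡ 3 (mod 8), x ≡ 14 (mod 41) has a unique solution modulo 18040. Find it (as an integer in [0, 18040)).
x ≡ 9731 (mod 18040); the representative in [0, 18040) is 9731

The moduli 55, 8, 41 are pairwise coprime, so by the CRT there is a unique solution mod 55·8·41 = 18040.
Solve by successive substitution. Start with x ≡ 51 (mod 55).
  Combine with x ≡ 3 (mod 8): write x = 51 + 55·t and require 51 + 55·t ≡ 3 (mod 8), i.e. 55·t ≡ 3 − 51 ≡ 0 (mod 8). Since 55^(−1) ≡ 7 (mod 8) (55 ≡ 7 (mod 8)), t ≡ 7·0 ≡ 0 (mod 8). So x ≡ 51 + 55·0 = 51 (mod 440).
  Combine with x ≡ 14 (mod 41): write x = 51 + 440·t and require 51 + 440·t ≡ 14 (mod 41), i.e. 440·t ≡ 14 − 51 ≡ 4 (mod 41). Since 440^(−1) ≡ 26 (mod 41) (440 ≡ 30 (mod 41)), t ≡ 26·4 ≡ 22 (mod 41). So x ≡ 51 + 440·22 = 9731 (mod 18040).
Unique solution in [0, 18040): x = 9731.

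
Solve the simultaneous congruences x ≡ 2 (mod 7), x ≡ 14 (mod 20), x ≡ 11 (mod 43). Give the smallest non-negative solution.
The moduli 7, 20, 43 are pairwise coprime, so by the CRT there is a unique solution mod 7·20·43 = 6020.
Solve by successive substitution. Start with x ≡ 2 (mod 7).
  Combine with x ≡ 14 (mod 20): write x = 2 + 7·t and require 2 + 7·t ≡ 14 (mod 20), i.e. 7·t ≡ 14 − 2 ≡ 12 (mod 20). Since 7^(−1) ≡ 3 (mod 20), t ≡ 3·12 ≡ 16 (mod 20). So x ≡ 2 + 7·16 = 114 (mod 140).
  Combine with x ≡ 11 (mod 43): write x = 114 + 140·t and require 114 + 140·t ≡ 11 (mod 43), i.e. 140·t ≡ 11 − 114 ≡ 26 (mod 43). Since 140^(−1) ≡ 4 (mod 43) (140 ≡ 11 (mod 43)), t ≡ 4·26 ≡ 18 (mod 43). So x ≡ 114 + 140·18 = 2634 (mod 6020).
Unique solution in [0, 6020): x = 2634.

Final answer: x ≡ 2634 (mod 6020); the representative in [0, 6020) is 2634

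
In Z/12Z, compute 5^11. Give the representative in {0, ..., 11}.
5

Use repeated squaring. Binary(11) = 1011. Walk through the bits of the exponent 11 left-to-right: at each bit after the leading one, square the running value, then multiply by 5 if the bit is 1 (always reducing mod 12):
  bit 1 = 1 (leading): start with 5.
  bit 2 = 0: square 5^2 = 25 ≡ 1 (mod 12).
  bit 3 = 1: square 1^2 = 1; bit is 1, so multiply 1·5 = 5 (mod 12).
  bit 4 = 1: square 5^2 = 25 ≡ 1; bit is 1, so multiply 1·5 = 5 (mod 12).
Final value: 5^11 ≡ 5 (mod 12).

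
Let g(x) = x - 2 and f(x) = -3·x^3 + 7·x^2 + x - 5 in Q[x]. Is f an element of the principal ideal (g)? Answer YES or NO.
In Q[x] the ideal (g) consists of all multiples of g, so f ∈ (g) iff g | f, i.e. iff the remainder of f on division by g is 0. Divide f by g (g is monic, so eliminate the leading term of the running remainder at each step):
  leading term -3·x^3: subtract (-3·x^2)·g(x) = -3·x^3 + 6·x^2, leaving x^2 + x - 5
  leading term x^2: subtract (x)·g(x) = x^2 - 2·x, leaving 3·x - 5
  leading term 3·x: subtract (3)·g(x) = 3·x - 6, leaving 1
The remainder r(x) = 1 ≠ 0 (and deg r < deg g), so g ∤ f, i.e. f ∉ (g).

Final answer: NO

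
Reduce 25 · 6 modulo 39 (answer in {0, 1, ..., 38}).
33

Both factors are already reduced mod 39. 25 · 6 = 150. Dividing by 39: 150 = 3·39 + 33. So (25 · 6) mod 39 = 33.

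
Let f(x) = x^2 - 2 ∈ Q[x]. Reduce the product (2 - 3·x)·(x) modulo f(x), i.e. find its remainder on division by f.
First multiply in Q[x] without reducing: a · b = -3·x^2 + 2·x. Now divide by f(x) = x^2 - 2, eliminating the leading term at each step:
  leading term -3·x^2: subtract (-3)·f(x) = 6 - 3·x^2, leaving 2·x - 6
The degree is now < 2, so this is the remainder. Hence a · b ≡ 2·x - 6 in Q[x]/(f).

Final answer: a · b ≡ 2·x - 6 (mod f(x))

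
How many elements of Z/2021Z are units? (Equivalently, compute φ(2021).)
An element a ∈ Z/2021Z is a unit iff gcd(a, 2021) = 1, so the number of units is φ(2021). φ is multiplicative, with φ(p^e) = p^e − p^(e−1). Factorise 2021 = 43 · 47. Then
  φ(2021) = (43 − 1) · (47 − 1) = 42 · 46 = 1932.

Final answer: Z/2021Z has φ(2021) = 1932 units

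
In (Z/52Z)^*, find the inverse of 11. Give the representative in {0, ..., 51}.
11^(−1) ≡ 19 (mod 52)

Apply the extended Euclidean algorithm to (52, 11), tracking rows (r, s, t) with s·52 + t·11 = r. Each division r_prev = q·r_cur + r_new produces the new row as (previous row) − q·(current row):
  row A: (52, 1, 0)   [1·52 + 0·11 = 52]
  row B: (11, 0, 1)   [0·52 + 1·11 = 11]
  52 = 4·11 + 8   → row C = row A − 4·row B = (8, 1, −4)   [check: 1·52 − 4·11 = 8]
  11 = 1·8 + 3   → row D = row B − 1·row C = (3, −1, 5)   [check: −1·52 + 5·11 = 3]
  8 = 2·3 + 2   → row E = row C − 2·row D = (2, 3, −14)   [check: 3·52 − 14·11 = 2]
  3 = 1·2 + 1   → row F = row D − 1·row E = (1, −4, 19)   [check: −4·52 + 19·11 = 1]
  2 = 2·1 + 0   → remainder 0, stop. gcd = 1 (last nonzero row F).
The gcd is 1, so 11 is invertible mod 52. The last nonzero row gives −4·52 + 19·11 = 1, so t = 19. So 11^(−1) ≡ 19 (mod 52). Verify: 11 · 19 = 209 ≡ 1 (mod 52). ✓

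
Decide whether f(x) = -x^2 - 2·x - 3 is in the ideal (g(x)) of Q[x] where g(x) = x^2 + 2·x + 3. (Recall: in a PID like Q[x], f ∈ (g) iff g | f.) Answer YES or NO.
In Q[x] the ideal (g) consists of all multiples of g, so f ∈ (g) iff g | f, i.e. iff the remainder of f on division by g is 0. Divide f by g (g is monic, so eliminate the leading term of the running remainder at each step):
  leading term -x^2: subtract (-1)·g(x) = -x^2 - 2·x - 3, leaving 0
The remainder is 0, so f(x) = g(x) · h(x) with h(x) = -1. Hence g | f, i.e. f ∈ (g).

Final answer: YES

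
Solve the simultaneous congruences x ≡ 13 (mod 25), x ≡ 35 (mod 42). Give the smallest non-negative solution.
The moduli 25, 42 are pairwise coprime, so by the CRT there is a unique solution mod 25·42 = 1050.
Solve by successive substitution. Start with x ≡ 13 (mod 25).
  Combine with x ≡ 35 (mod 42): write x = 13 + 25·t and require 13 + 25·t ≡ 35 (mod 42), i.e. 25·t ≡ 35 − 13 ≡ 22 (mod 42). Since 25^(−1) ≡ 37 (mod 42), t ≡ 37·22 ≡ 16 (mod 42). So x ≡ 13 + 25·16 = 413 (mod 1050).
Unique solution in [0, 1050): x = 413.

Final answer: x ≡ 413 (mod 1050); the representative in [0, 1050) is 413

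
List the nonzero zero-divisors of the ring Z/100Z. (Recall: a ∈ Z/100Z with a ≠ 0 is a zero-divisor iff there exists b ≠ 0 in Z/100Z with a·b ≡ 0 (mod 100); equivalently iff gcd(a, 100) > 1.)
nonzero zero-divisors of Z/100Z = {2, 4, 5, 6, 8, 10, 12, 14, 15, 16, 18, 20, 22, 24, 25, 26, 28, 30, 32, 34, 35, 36, 38, 40, 42, 44, 45, 46, 48, 50, 52, 54, 55, 56, 58, 60, 62, 64, 65, 66, 68, 70, 72, 74, 75, 76, 78, 80, 82, 84, 85, 86, 88, 90, 92, 94, 95, 96, 98}

An element a ∈ Z/100Z (with a ≠ 0) is a zero-divisor iff gcd(a, 100) > 1 (because a is a unit precisely when gcd(a, n) = 1, and in Z/nZ every nonzero, non-unit element is a zero-divisor). Scan a = 1, ..., 99 and keep those with gcd(a, 100) > 1:
  gcd(2, 100) = 2, gcd(4, 100) = 4, gcd(5, 100) = 5, gcd(6, 100) = 2, gcd(8, 100) = 4, gcd(10, 100) = 10, gcd(12, 100) = 4, gcd(14, 100) = 2, gcd(15, 100) = 5, gcd(16, 100) = 4, gcd(18, 100) = 2, gcd(20, 100) = 20, gcd(22, 100) = 2, gcd(24, 100) = 4, gcd(25, 100) = 25, gcd(26, 100) = 2, gcd(28, 100) = 4, gcd(30, 100) = 10, gcd(32, 100) = 4, gcd(34, 100) = 2, gcd(35, 100) = 5, gcd(36, 100) = 4, gcd(38, 100) = 2, gcd(40, 100) = 20, gcd(42, 100) = 2, gcd(44, 100) = 4, gcd(45, 100) = 5, gcd(46, 100) = 2, gcd(48, 100) = 4, gcd(50, 100) = 50, gcd(52, 100) = 4, gcd(54, 100) = 2, gcd(55, 100) = 5, gcd(56, 100) = 4, gcd(58, 100) = 2, gcd(60, 100) = 20, gcd(62, 100) = 2, gcd(64, 100) = 4, gcd(65, 100) = 5, gcd(66, 100) = 2, gcd(68, 100) = 4, gcd(70, 100) = 10, gcd(72, 100) = 4, gcd(74, 100) = 2, gcd(75, 100) = 25, gcd(76, 100) = 4, gcd(78, 100) = 2, gcd(80, 100) = 20, gcd(82, 100) = 2, gcd(84, 100) = 4, gcd(85, 100) = 5, gcd(86, 100) = 2, gcd(88, 100) = 4, gcd(90, 100) = 10, gcd(92, 100) = 4, gcd(94, 100) = 2, gcd(95, 100) = 5, gcd(96, 100) = 4, gcd(98, 100) = 2.
All other a ∈ {1, ..., 99} have gcd(a, 100) = 1 and are units. So the nonzero zero-divisors are exactly the 59 values of a appearing in this scan.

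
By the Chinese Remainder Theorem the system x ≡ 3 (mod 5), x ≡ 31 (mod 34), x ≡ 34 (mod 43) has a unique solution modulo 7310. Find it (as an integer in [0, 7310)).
x ≡ 4893 (mod 7310); the representative in [0, 7310) is 4893

The moduli 5, 34, 43 are pairwise coprime, so by the CRT there is a unique solution mod 5·34·43 = 7310.
Solve by successive substitution. Start with x ≡ 3 (mod 5).
  Combine with x ≡ 31 (mod 34): write x = 3 + 5·t and require 3 + 5·t ≡ 31 (mod 34), i.e. 5·t ≡ 31 − 3 ≡ 28 (mod 34). Since 5^(−1) ≡ 7 (mod 34), t ≡ 7·28 ≡ 26 (mod 34). So x ≡ 3 + 5·26 = 133 (mod 170).
  Combine with x ≡ 34 (mod 43): write x = 133 + 170·t and require 133 + 170·t ≡ 34 (mod 43), i.e. 170·t ≡ 34 − 133 ≡ 30 (mod 43). Since 170^(−1) ≡ 21 (mod 43) (170 ≡ 41 (mod 43)), t ≡ 21·30 ≡ 28 (mod 43). So x ≡ 133 + 170·28 = 4893 (mod 7310).
Unique solution in [0, 7310): x = 4893.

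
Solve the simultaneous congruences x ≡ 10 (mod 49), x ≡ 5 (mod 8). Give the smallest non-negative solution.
x ≡ 157 (mod 392); the representative in [0, 392) is 157

The moduli 49, 8 are pairwise coprime, so by the CRT there is a unique solution mod 49·8 = 392.
Solve by successive substitution. Start with x ≡ 10 (mod 49).
  Combine with x ≡ 5 (mod 8): write x = 10 + 49·t and require 10 + 49·t ≡ 5 (mod 8), i.e. 49·t ≡ 5 − 10 ≡ 3 (mod 8). Since 49^(−1) ≡ 1 (mod 8) (49 ≡ 1 (mod 8)), t ≡ 1·3 ≡ 3 (mod 8). So x ≡ 10 + 49·3 = 157 (mod 392).
Unique solution in [0, 392): x = 157.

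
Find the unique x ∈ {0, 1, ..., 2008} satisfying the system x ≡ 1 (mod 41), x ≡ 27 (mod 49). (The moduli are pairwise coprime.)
The moduli 41, 49 are pairwise coprime, so by the CRT there is a unique solution mod 41·49 = 2009.
Solve by successive substitution. Start with x ≡ 1 (mod 41).
  Combine with x ≡ 27 (mod 49): write x = 1 + 41·t and require 1 + 41·t ≡ 27 (mod 49), i.e. 41·t ≡ 27 − 1 ≡ 26 (mod 49). Since 41^(−1) ≡ 6 (mod 49), t ≡ 6·26 ≡ 9 (mod 49). So x ≡ 1 + 41·9 = 370 (mod 2009).
Unique solution in [0, 2009): x = 370.

Final answer: x ≡ 370 (mod 2009); the representative in [0, 2009) is 370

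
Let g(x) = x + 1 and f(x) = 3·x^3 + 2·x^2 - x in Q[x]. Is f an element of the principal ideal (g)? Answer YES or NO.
In Q[x] the ideal (g) consists of all multiples of g, so f ∈ (g) iff g | f, i.e. iff the remainder of f on division by g is 0. Divide f by g (g is monic, so eliminate the leading term of the running remainder at each step):
  leading term 3·x^3: subtract (3·x^2)·g(x) = 3·x^3 + 3·x^2, leaving -x^2 - x
  leading term -x^2: subtract (-x)·g(x) = -x^2 - x, leaving 0
The remainder is 0, so f(x) = g(x) · h(x) with h(x) = 3·x^2 - x. Hence g | f, i.e. f ∈ (g).

Final answer: YES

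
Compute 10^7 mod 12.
4

Use repeated squaring. Binary(7) = 111. Walk through the bits of the exponent 7 left-to-right: at each bit after the leading one, square the running value, then multiply by 10 if the bit is 1 (always reducing mod 12):
  bit 1 = 1 (leading): start with 10.
  bit 2 = 1: square 10^2 = 100 ≡ 4; bit is 1, so multiply 4·10 = 40 ≡ 4 (mod 12).
  bit 3 = 1: square 4^2 = 16 ≡ 4; bit is 1, so multiply 4·10 = 40 ≡ 4 (mod 12).
Final value: 10^7 ≡ 4 (mod 12).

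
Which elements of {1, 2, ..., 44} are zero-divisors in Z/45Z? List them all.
nonzero zero-divisors of Z/45Z = {3, 5, 6, 9, 10, 12, 15, 18, 20, 21, 24, 25, 27, 30, 33, 35, 36, 39, 40, 42}

An element a ∈ Z/45Z (with a ≠ 0) is a zero-divisor iff gcd(a, 45) > 1 (because a is a unit precisely when gcd(a, n) = 1, and in Z/nZ every nonzero, non-unit element is a zero-divisor). Scan a = 1, ..., 44 and keep those with gcd(a, 45) > 1:
  gcd(3, 45) = 3, gcd(5, 45) = 5, gcd(6, 45) = 3, gcd(9, 45) = 9, gcd(10, 45) = 5, gcd(12, 45) = 3, gcd(15, 45) = 15, gcd(18, 45) = 9, gcd(20, 45) = 5, gcd(21, 45) = 3, gcd(24, 45) = 3, gcd(25, 45) = 5, gcd(27, 45) = 9, gcd(30, 45) = 15, gcd(33, 45) = 3, gcd(35, 45) = 5, gcd(36, 45) = 9, gcd(39, 45) = 3, gcd(40, 45) = 5, gcd(42, 45) = 3.
All other a ∈ {1, ..., 44} have gcd(a, 45) = 1 and are units. So the nonzero zero-divisors are exactly the 20 values of a appearing in this scan.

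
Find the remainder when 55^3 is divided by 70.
55

Use repeated squaring. Binary(3) = 11. Walk through the bits of the exponent 3 left-to-right: at each bit after the leading one, square the running value, then multiply by 55 if the bit is 1 (always reducing mod 70):
  bit 1 = 1 (leading): start with 55.
  bit 2 = 1: square 55^2 = 3025 ≡ 15; bit is 1, so multiply 15·55 = 825 ≡ 55 (mod 70).
Final value: 55^3 ≡ 55 (mod 70).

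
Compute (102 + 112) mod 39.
19

Reduce the summands first: 102 ≡ 24, 112 ≡ 34 (mod 39), so 102 + 112 ≡ 24 + 34 (mod 39). 24 + 34 = 58; 58 = 1·39 + 19, so (102 + 112) mod 39 = 19.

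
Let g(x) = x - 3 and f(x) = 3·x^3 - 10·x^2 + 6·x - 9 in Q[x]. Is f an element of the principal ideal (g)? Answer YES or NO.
In Q[x] the ideal (g) consists of all multiples of g, so f ∈ (g) iff g | f, i.e. iff the remainder of f on division by g is 0. Divide f by g (g is monic, so eliminate the leading term of the running remainder at each step):
  leading term 3·x^3: subtract (3·x^2)·g(x) = 3·x^3 - 9·x^2, leaving -x^2 + 6·x - 9
  leading term -x^2: subtract (-x)·g(x) = -x^2 + 3·x, leaving 3·x - 9
  leading term 3·x: subtract (3)·g(x) = 3·x - 9, leaving 0
The remainder is 0, so f(x) = g(x) · h(x) with h(x) = 3·x^2 - x + 3. Hence g | f, i.e. f ∈ (g).

Final answer: YES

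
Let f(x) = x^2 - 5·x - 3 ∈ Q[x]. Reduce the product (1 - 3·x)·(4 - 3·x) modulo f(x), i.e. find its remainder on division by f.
a · b ≡ 30·x + 31 (mod f(x))

First multiply in Q[x] without reducing: a · b = 9·x^2 - 15·x + 4. Now divide by f(x) = x^2 - 5·x - 3, eliminating the leading term at each step:
  leading term 9·x^2: subtract (9)·f(x) = 9·x^2 - 45·x - 27, leaving 30·x + 31
The degree is now < 2, so this is the remainder. Hence a · b ≡ 30·x + 31 in Q[x]/(f).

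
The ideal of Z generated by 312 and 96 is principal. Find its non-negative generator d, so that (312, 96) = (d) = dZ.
(312, 96) = (24); d = 24

In the PID Z, (a, b) is generated by gcd(a, b). Compute gcd(312, 96) with the extended Euclidean algorithm, tracking rows (r, s, t) with s·312 + t·96 = r:
  row A: (312, 1, 0)   [1·312 + 0·96 = 312]
  row B: (96, 0, 1)   [0·312 + 1·96 = 96]
  312 = 3·96 + 24   → row C = row A − 3·row B = (24, 1, −3)   [check: 1·312 − 3·96 = 24]
  96 = 4·24 + 0   → remainder 0, stop. gcd = 24 (last nonzero row C).
So gcd(312, 96) = 24, with Bézout identity 1·312 − 3·96 = 24. Containment (⊇): the Bézout identity exhibits 24 as an element of (312, 96), giving (24) ⊆ (312, 96). Containment (⊆): since 24 | 312 and 24 | 96 (312 = 24·13, 96 = 24·4), every Z-linear combination of 312 and 96 is divisible by 24, so (312, 96) ⊆ (24). Therefore (312, 96) = (24), d = 24.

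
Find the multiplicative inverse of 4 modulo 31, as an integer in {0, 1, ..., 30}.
4^(−1) ≡ 8 (mod 31)

Apply the extended Euclidean algorithm to (31, 4), tracking rows (r, s, t) with s·31 + t·4 = r. Each division r_prev = q·r_cur + r_new produces the new row as (previous row) − q·(current row):
  row A: (31, 1, 0)   [1·31 + 0·4 = 31]
  row B: (4, 0, 1)   [0·31 + 1·4 = 4]
  31 = 7·4 + 3   → row C = row A − 7·row B = (3, 1, −7)   [check: 1·31 − 7·4 = 3]
  4 = 1·3 + 1   → row D = row B − 1·row C = (1, −1, 8)   [check: −1·31 + 8·4 = 1]
  3 = 3·1 + 0   → remainder 0, stop. gcd = 1 (last nonzero row D).
The gcd is 1, so 4 is invertible mod 31. The last nonzero row gives −1·31 + 8·4 = 1, so t = 8. So 4^(−1) ≡ 8 (mod 31). Verify: 4 · 8 = 32 ≡ 1 (mod 31). ✓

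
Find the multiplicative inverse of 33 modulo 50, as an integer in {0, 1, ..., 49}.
33^(−1) ≡ 47 (mod 50)

Apply the extended Euclidean algorithm to (50, 33), tracking rows (r, s, t) with s·50 + t·33 = r. Each division r_prev = q·r_cur + r_new produces the new row as (previous row) − q·(current row):
  row A: (50, 1, 0)   [1·50 + 0·33 = 50]
  row B: (33, 0, 1)   [0·50 + 1·33 = 33]
  50 = 1·33 + 17   → row C = row A − 1·row B = (17, 1, −1)   [check: 1·50 − 1·33 = 17]
  33 = 1·17 + 16   → row D = row B − 1·row C = (16, −1, 2)   [check: −1·50 + 2·33 = 16]
  17 = 1·16 + 1   → row E = row C − 1·row D = (1, 2, −3)   [check: 2·50 − 3·33 = 1]
  16 = 16·1 + 0   → remainder 0, stop. gcd = 1 (last nonzero row E).
The gcd is 1, so 33 is invertible mod 50. The last nonzero row gives 2·50 − 3·33 = 1, so t = −3. So 33^(−1) ≡ −3 ≡ 47 (mod 50). Verify: 33 · 47 = 1551 ≡ 1 (mod 50). ✓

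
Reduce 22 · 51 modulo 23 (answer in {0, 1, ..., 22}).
Reduce the factors first: 51 ≡ 5 (mod 23), so 22 · 51 ≡ 22 · 5 (mod 23). 22 · 5 = 110. Dividing by 23: 110 = 4·23 + 18. So (22 · 51) mod 23 = 18.

Final answer: 18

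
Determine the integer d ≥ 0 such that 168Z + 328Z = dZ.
(168, 328) = (8); d = 8

In the PID Z, (a, b) is generated by gcd(a, b). Compute gcd(328, 168) with the extended Euclidean algorithm, tracking rows (r, s, t) with s·328 + t·168 = r:
  row A: (328, 1, 0)   [1·328 + 0·168 = 328]
  row B: (168, 0, 1)   [0·328 + 1·168 = 168]
  328 = 1·168 + 160   → row C = row A − 1·row B = (160, 1, −1)   [check: 1·328 − 1·168 = 160]
  168 = 1·160 + 8   → row D = row B − 1·row C = (8, −1, 2)   [check: −1·328 + 2·168 = 8]
  160 = 20·8 + 0   → remainder 0, stop. gcd = 8 (last nonzero row D).
So gcd(168, 328) = 8, with Bézout identity −1·328 + 2·168 = 8. Containment (⊇): the Bézout identity exhibits 8 as an element of (168, 328), giving (8) ⊆ (168, 328). Containment (⊆): since 8 | 168 and 8 | 328 (168 = 8·21, 328 = 8·41), every Z-linear combination of 168 and 328 is divisible by 8, so (168, 328) ⊆ (8). Therefore (168, 328) = (8), d = 8.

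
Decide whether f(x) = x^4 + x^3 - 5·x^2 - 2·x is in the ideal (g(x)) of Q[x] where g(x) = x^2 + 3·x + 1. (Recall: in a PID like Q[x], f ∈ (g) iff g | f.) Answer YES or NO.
YES

In Q[x] the ideal (g) consists of all multiples of g, so f ∈ (g) iff g | f, i.e. iff the remainder of f on division by g is 0. Divide f by g (g is monic, so eliminate the leading term of the running remainder at each step):
  leading term x^4: subtract (x^2)·g(x) = x^4 + 3·x^3 + x^2, leaving -2·x^3 - 6·x^2 - 2·x
  leading term -2·x^3: subtract (-2·x)·g(x) = -2·x^3 - 6·x^2 - 2·x, leaving 0
The remainder is 0, so f(x) = g(x) · h(x) with h(x) = x^2 - 2·x. Hence g | f, i.e. f ∈ (g).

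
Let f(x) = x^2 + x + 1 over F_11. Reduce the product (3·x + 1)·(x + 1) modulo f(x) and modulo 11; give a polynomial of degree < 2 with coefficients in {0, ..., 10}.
a · b ≡ x + 9 (mod f(x))

Multiply as integer polynomials: a · b = 3·x^2 + 4·x + 1. Reducing coefficients mod 11: a · b ≡ 3·x^2 + 4·x + 1. Now divide by f(x) = x^2 + x + 1 in F_11[x], eliminating the leading term at each step:
  leading term 3·x^2: subtract (3)·f(x) = 3·x^2 + 3·x + 3, leaving x + 9 (coefficients mod 11)
The degree is now < 2, so this is the remainder. Hence a · b ≡ x + 9 in F_11[x]/(f).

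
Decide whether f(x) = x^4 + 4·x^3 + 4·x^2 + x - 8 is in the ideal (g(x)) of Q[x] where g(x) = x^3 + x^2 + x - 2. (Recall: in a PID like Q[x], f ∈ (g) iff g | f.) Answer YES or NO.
NO

In Q[x] the ideal (g) consists of all multiples of g, so f ∈ (g) iff g | f, i.e. iff the remainder of f on division by g is 0. Divide f by g (g is monic, so eliminate the leading term of the running remainder at each step):
  leading term x^4: subtract (x)·g(x) = x^4 + x^3 + x^2 - 2·x, leaving 3·x^3 + 3·x^2 + 3·x - 8
  leading term 3·x^3: subtract (3)·g(x) = 3·x^3 + 3·x^2 + 3·x - 6, leaving -2
The remainder r(x) = -2 ≠ 0 (and deg r < deg g), so g ∤ f, i.e. f ∉ (g).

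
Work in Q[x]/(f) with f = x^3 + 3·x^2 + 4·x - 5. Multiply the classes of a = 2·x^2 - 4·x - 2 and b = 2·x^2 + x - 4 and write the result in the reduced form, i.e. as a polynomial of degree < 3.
a · b ≡ 22·x^2 + 106·x - 82 (mod f(x))

First multiply in Q[x] without reducing: a · b = 4·x^4 - 6·x^3 - 16·x^2 + 14·x + 8. Now divide by f(x) = x^3 + 3·x^2 + 4·x - 5, eliminating the leading term at each step:
  leading term 4·x^4: subtract (4·x)·f(x) = 4·x^4 + 12·x^3 + 16·x^2 - 20·x, leaving -18·x^3 - 32·x^2 + 34·x + 8
  leading term -18·x^3: subtract (-18)·f(x) = -18·x^3 - 54·x^2 - 72·x + 90, leaving 22·x^2 + 106·x - 82
The degree is now < 3, so this is the remainder. Hence a · b ≡ 22·x^2 + 106·x - 82 in Q[x]/(f).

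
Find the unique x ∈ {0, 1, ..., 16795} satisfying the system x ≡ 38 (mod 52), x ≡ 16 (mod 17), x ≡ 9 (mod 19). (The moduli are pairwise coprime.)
x ≡ 5082 (mod 16796); the representative in [0, 16796) is 5082

The moduli 52, 17, 19 are pairwise coprime, so by the CRT there is a unique solution mod 52·17·19 = 16796.
Solve by successive substitution. Start with x ≡ 38 (mod 52).
  Combine with x ≡ 16 (mod 17): write x = 38 + 52·t and require 38 + 52·t ≡ 16 (mod 17), i.e. 52·t ≡ 16 − 38 ≡ 12 (mod 17). Since 52^(−1) ≡ 1 (mod 17) (52 ≡ 1 (mod 17)), t ≡ 1·12 ≡ 12 (mod 17). So x ≡ 38 + 52·12 = 662 (mod 884).
  Combine with x ≡ 9 (mod 19): write x = 662 + 884·t and require 662 + 884·t ≡ 9 (mod 19), i.e. 884·t ≡ 9 − 662 ≡ 12 (mod 19). Since 884^(−1) ≡ 2 (mod 19) (884 ≡ 10 (mod 19)), t ≡ 2·12 ≡ 5 (mod 19). So x ≡ 662 + 884·5 = 5082 (mod 16796).
Unique solution in [0, 16796): x = 5082.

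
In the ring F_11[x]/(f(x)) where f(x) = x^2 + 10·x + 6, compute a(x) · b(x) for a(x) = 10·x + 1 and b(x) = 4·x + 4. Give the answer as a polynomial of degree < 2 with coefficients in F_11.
Multiply as integer polynomials: a · b = 40·x^2 + 44·x + 4. Reducing coefficients mod 11: a · b ≡ 7·x^2 + 4. Now divide by f(x) = x^2 + 10·x + 6 in F_11[x], eliminating the leading term at each step:
  leading term 7·x^2: subtract (7)·f(x) = 7·x^2 + 4·x + 9, leaving 7·x + 6 (coefficients mod 11)
The degree is now < 2, so this is the remainder. Hence a · b ≡ 7·x + 6 in F_11[x]/(f).

Final answer: a · b ≡ 7·x + 6 (mod f(x))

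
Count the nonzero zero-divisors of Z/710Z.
Z/710Z has 429 nonzero zero-divisors

In Z/710Z each nonzero element is either a unit (gcd with 710 is 1) or a zero-divisor (gcd > 1). The number of units is φ(710): factorise 710 = 2 · 5 · 71, so φ(710) = (2 − 1) · (5 − 1) · (71 − 1) = 1 · 4 · 70 = 280. The nonzero elements number 710 − 1 = 709. Hence the nonzero zero-divisors number 709 − 280 = 429.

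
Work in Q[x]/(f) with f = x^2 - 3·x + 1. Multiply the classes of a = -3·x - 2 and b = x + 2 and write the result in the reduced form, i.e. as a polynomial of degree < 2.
a · b ≡ -17·x - 1 (mod f(x))

First multiply in Q[x] without reducing: a · b = -3·x^2 - 8·x - 4. Now divide by f(x) = x^2 - 3·x + 1, eliminating the leading term at each step:
  leading term -3·x^2: subtract (-3)·f(x) = -3·x^2 + 9·x - 3, leaving -17·x - 1
The degree is now < 2, so this is the remainder. Hence a · b ≡ -17·x - 1 in Q[x]/(f).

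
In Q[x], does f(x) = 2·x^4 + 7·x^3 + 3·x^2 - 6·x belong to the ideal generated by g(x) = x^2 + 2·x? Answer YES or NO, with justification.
YES

In Q[x] the ideal (g) consists of all multiples of g, so f ∈ (g) iff g | f, i.e. iff the remainder of f on division by g is 0. Divide f by g (g is monic, so eliminate the leading term of the running remainder at each step):
  leading term 2·x^4: subtract (2·x^2)·g(x) = 2·x^4 + 4·x^3, leaving 3·x^3 + 3·x^2 - 6·x
  leading term 3·x^3: subtract (3·x)·g(x) = 3·x^3 + 6·x^2, leaving -3·x^2 - 6·x
  leading term -3·x^2: subtract (-3)·g(x) = -3·x^2 - 6·x, leaving 0
The remainder is 0, so f(x) = g(x) · h(x) with h(x) = 2·x^2 + 3·x - 3. Hence g | f, i.e. f ∈ (g).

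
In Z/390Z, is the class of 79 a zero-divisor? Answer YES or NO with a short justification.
NO

gcd(79, 390) = 1, so 79 is a unit in Z/390Z (it has a multiplicative inverse). A unit cannot be a zero-divisor: if 79·b ≡ 0 then multiplying both sides by 79^(−1) gives b ≡ 0. So 79 is not a zero-divisor.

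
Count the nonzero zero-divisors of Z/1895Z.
In Z/1895Z each nonzero element is either a unit (gcd with 1895 is 1) or a zero-divisor (gcd > 1). The number of units is φ(1895): factorise 1895 = 5 · 379, so φ(1895) = (5 − 1) · (379 − 1) = 4 · 378 = 1512. The nonzero elements number 1895 − 1 = 1894. Hence the nonzero zero-divisors number 1894 − 1512 = 382.

Final answer: Z/1895Z has 382 nonzero zero-divisors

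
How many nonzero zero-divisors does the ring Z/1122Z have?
In Z/1122Z each nonzero element is either a unit (gcd with 1122 is 1) or a zero-divisor (gcd > 1). The number of units is φ(1122): factorise 1122 = 2 · 3 · 11 · 17, so φ(1122) = (2 − 1) · (3 − 1) · (11 − 1) · (17 − 1) = 1 · 2 · 10 · 16 = 320. The nonzero elements number 1122 − 1 = 1121. Hence the nonzero zero-divisors number 1121 − 320 = 801.

Final answer: Z/1122Z has 801 nonzero zero-divisors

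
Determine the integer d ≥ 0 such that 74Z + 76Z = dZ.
In the PID Z, (a, b) is generated by gcd(a, b). Compute gcd(76, 74) with the extended Euclidean algorithm, tracking rows (r, s, t) with s·76 + t·74 = r:
  row A: (76, 1, 0)   [1·76 + 0·74 = 76]
  row B: (74, 0, 1)   [0·76 + 1·74 = 74]
  76 = 1·74 + 2   → row C = row A − 1·row B = (2, 1, −1)   [check: 1·76 − 1·74 = 2]
  74 = 37·2 + 0   → remainder 0, stop. gcd = 2 (last nonzero row C).
So gcd(74, 76) = 2, with Bézout identity 1·76 − 1·74 = 2. Containment (⊇): the Bézout identity exhibits 2 as an element of (74, 76), giving (2) ⊆ (74, 76). Containment (⊆): since 2 | 74 and 2 | 76 (74 = 2·37, 76 = 2·38), every Z-linear combination of 74 and 76 is divisible by 2, so (74, 76) ⊆ (2). Therefore (74, 76) = (2), d = 2.

Final answer: (74, 76) = (2); d = 2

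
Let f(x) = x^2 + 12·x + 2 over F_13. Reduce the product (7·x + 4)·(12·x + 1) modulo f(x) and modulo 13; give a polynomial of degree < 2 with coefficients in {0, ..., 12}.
a · b ≡ 9·x + 5 (mod f(x))

Multiply as integer polynomials: a · b = 84·x^2 + 55·x + 4. Reducing coefficients mod 13: a · b ≡ 6·x^2 + 3·x + 4. Now divide by f(x) = x^2 + 12·x + 2 in F_13[x], eliminating the leading term at each step:
  leading term 6·x^2: subtract (6)·f(x) = 6·x^2 + 7·x + 12, leaving 9·x + 5 (coefficients mod 13)
The degree is now < 2, so this is the remainder. Hence a · b ≡ 9·x + 5 in F_13[x]/(f).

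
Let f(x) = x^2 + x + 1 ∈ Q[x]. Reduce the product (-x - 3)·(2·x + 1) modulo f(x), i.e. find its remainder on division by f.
a · b ≡ -5·x - 1 (mod f(x))

First multiply in Q[x] without reducing: a · b = -2·x^2 - 7·x - 3. Now divide by f(x) = x^2 + x + 1, eliminating the leading term at each step:
  leading term -2·x^2: subtract (-2)·f(x) = -2·x^2 - 2·x - 2, leaving -5·x - 1
The degree is now < 2, so this is the remainder. Hence a · b ≡ -5·x - 1 in Q[x]/(f).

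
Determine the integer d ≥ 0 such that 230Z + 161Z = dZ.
In the PID Z, (a, b) is generated by gcd(a, b). Compute gcd(230, 161) with the extended Euclidean algorithm, tracking rows (r, s, t) with s·230 + t·161 = r:
  row A: (230, 1, 0)   [1·230 + 0·161 = 230]
  row B: (161, 0, 1)   [0·230 + 1·161 = 161]
  230 = 1·161 + 69   → row C = row A − 1·row B = (69, 1, −1)   [check: 1·230 − 1·161 = 69]
  161 = 2·69 + 23   → row D = row B − 2·row C = (23, −2, 3)   [check: −2·230 + 3·161 = 23]
  69 = 3·23 + 0   → remainder 0, stop. gcd = 23 (last nonzero row D).
So gcd(230, 161) = 23, with Bézout identity −2·230 + 3·161 = 23. Containment (⊇): the Bézout identity exhibits 23 as an element of (230, 161), giving (23) ⊆ (230, 161). Containment (⊆): since 23 | 230 and 23 | 161 (230 = 23·10, 161 = 23·7), every Z-linear combination of 230 and 161 is divisible by 23, so (230, 161) ⊆ (23). Therefore (230, 161) = (23), d = 23.

Final answer: (230, 161) = (23); d = 23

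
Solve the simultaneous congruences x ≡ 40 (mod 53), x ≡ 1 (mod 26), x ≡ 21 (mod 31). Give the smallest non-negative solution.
The moduli 53, 26, 31 are pairwise coprime, so by the CRT there is a unique solution mod 53·26·31 = 42718.
Solve by successive substitution. Start with x ≡ 40 (mod 53).
  Combine with x ≡ 1 (mod 26): write x = 40 + 53·t and require 40 + 53·t ≡ 1 (mod 26), i.e. 53·t ≡ 1 − 40 ≡ 13 (mod 26). Since 53^(−1) ≡ 1 (mod 26) (53 ≡ 1 (mod 26)), t ≡ 1·13 ≡ 13 (mod 26). So x ≡ 40 + 53·13 = 729 (mod 1378).
  Combine with x ≡ 21 (mod 31): write x = 729 + 1378·t and require 729 + 1378·t ≡ 21 (mod 31), i.e. 1378·t ≡ 21 − 729 ≡ 5 (mod 31). Since 1378^(−1) ≡ 20 (mod 31) (1378 ≡ 14 (mod 31)), t ≡ 20·5 ≡ 7 (mod 31). So x ≡ 729 + 1378·7 = 10375 (mod 42718).
Unique solution in [0, 42718): x = 10375.

Final answer: x ≡ 10375 (mod 42718); the representative in [0, 42718) is 10375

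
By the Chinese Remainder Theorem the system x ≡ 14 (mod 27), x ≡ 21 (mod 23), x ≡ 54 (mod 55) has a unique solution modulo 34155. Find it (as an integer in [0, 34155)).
The moduli 27, 23, 55 are pairwise coprime, so by the CRT there is a unique solution mod 27·23·55 = 34155.
Solve by successive substitution. Start with x ≡ 14 (mod 27).
  Combine with x ≡ 21 (mod 23): write x = 14 + 27·t and require 14 + 27·t ≡ 21 (mod 23), i.e. 27·t ≡ 21 − 14 ≡ 7 (mod 23). Since 27^(−1) ≡ 6 (mod 23) (27 ≡ 4 (mod 23)), t ≡ 6·7 ≡ 19 (mod 23). So x ≡ 14 + 27·19 = 527 (mod 621).
  Combine with x ≡ 54 (mod 55): write x = 527 + 621·t and require 527 + 621·t ≡ 54 (mod 55), i.e. 621·t ≡ 54 − 527 ≡ 22 (mod 55). Since 621^(−1) ≡ 31 (mod 55) (621 ≡ 16 (mod 55)), t ≡ 31·22 ≡ 22 (mod 55). So x ≡ 527 + 621·22 = 14189 (mod 34155).
Unique solution in [0, 34155): x = 14189.

Final answer: x ≡ 14189 (mod 34155); the representative in [0, 34155) is 14189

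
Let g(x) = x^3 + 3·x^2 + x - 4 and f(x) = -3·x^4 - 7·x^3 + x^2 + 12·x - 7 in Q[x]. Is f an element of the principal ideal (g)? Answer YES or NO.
NO

In Q[x] the ideal (g) consists of all multiples of g, so f ∈ (g) iff g | f, i.e. iff the remainder of f on division by g is 0. Divide f by g (g is monic, so eliminate the leading term of the running remainder at each step):
  leading term -3·x^4: subtract (-3·x)·g(x) = -3·x^4 - 9·x^3 - 3·x^2 + 12·x, leaving 2·x^3 + 4·x^2 - 7
  leading term 2·x^3: subtract (2)·g(x) = 2·x^3 + 6·x^2 + 2·x - 8, leaving -2·x^2 - 2·x + 1
The remainder r(x) = -2·x^2 - 2·x + 1 ≠ 0 (and deg r < deg g), so g ∤ f, i.e. f ∉ (g).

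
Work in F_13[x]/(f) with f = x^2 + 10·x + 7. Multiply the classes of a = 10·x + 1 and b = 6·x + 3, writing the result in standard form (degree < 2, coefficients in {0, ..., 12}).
a · b ≡ 8·x + 12 (mod f(x))

Multiply as integer polynomials: a · b = 60·x^2 + 36·x + 3. Reducing coefficients mod 13: a · b ≡ 8·x^2 + 10·x + 3. Now divide by f(x) = x^2 + 10·x + 7 in F_13[x], eliminating the leading term at each step:
  leading term 8·x^2: subtract (8)·f(x) = 8·x^2 + 2·x + 4, leaving 8·x + 12 (coefficients mod 13)
The degree is now < 2, so this is the remainder. Hence a · b ≡ 8·x + 12 in F_13[x]/(f).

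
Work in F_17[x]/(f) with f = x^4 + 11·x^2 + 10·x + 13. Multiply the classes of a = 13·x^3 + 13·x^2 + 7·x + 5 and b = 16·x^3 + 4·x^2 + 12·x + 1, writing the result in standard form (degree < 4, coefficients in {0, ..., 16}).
Multiply as integer polynomials: a · b = 208·x^6 + 260·x^5 + 320·x^4 + 277·x^3 + 117·x^2 + 67·x + 5. Reducing coefficients mod 17: a · b ≡ 4·x^6 + 5·x^5 + 14·x^4 + 5·x^3 + 15·x^2 + 16·x + 5. Now divide by f(x) = x^4 + 11·x^2 + 10·x + 13 in F_17[x], eliminating the leading term at each step:
  leading term 4·x^6: subtract (4·x^2)·f(x) = 4·x^6 + 10·x^4 + 6·x^3 + x^2, leaving 5·x^5 + 4·x^4 + 16·x^3 + 14·x^2 + 16·x + 5 (coefficients mod 17)
  leading term 5·x^5: subtract (5·x)·f(x) = 5·x^5 + 4·x^3 + 16·x^2 + 14·x, leaving 4·x^4 + 12·x^3 + 15·x^2 + 2·x + 5 (coefficients mod 17)
  leading term 4·x^4: subtract (4)·f(x) = 4·x^4 + 10·x^2 + 6·x + 1, leaving 12·x^3 + 5·x^2 + 13·x + 4 (coefficients mod 17)
The degree is now < 4, so this is the remainder. Hence a · b ≡ 12·x^3 + 5·x^2 + 13·x + 4 in F_17[x]/(f).

Final answer: a · b ≡ 12·x^3 + 5·x^2 + 13·x + 4 (mod f(x))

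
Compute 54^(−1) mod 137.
Apply the extended Euclidean algorithm to (137, 54), tracking rows (r, s, t) with s·137 + t·54 = r. Each division r_prev = q·r_cur + r_new produces the new row as (previous row) − q·(current row):
  row A: (137, 1, 0)   [1·137 + 0·54 = 137]
  row B: (54, 0, 1)   [0·137 + 1·54 = 54]
  137 = 2·54 + 29   → row C = row A − 2·row B = (29, 1, −2)   [check: 1·137 − 2·54 = 29]
  54 = 1·29 + 25   → row D = row B − 1·row C = (25, −1, 3)   [check: −1·137 + 3·54 = 25]
  29 = 1·25 + 4   → row E = row C − 1·row D = (4, 2, −5)   [check: 2·137 − 5·54 = 4]
  25 = 6·4 + 1   → row F = row D − 6·row E = (1, −13, 33)   [check: −13·137 + 33·54 = 1]
  4 = 4·1 + 0   → remainder 0, stop. gcd = 1 (last nonzero row F).
The gcd is 1, so 54 is invertible mod 137. The last nonzero row gives −13·137 + 33·54 = 1, so t = 33. So 54^(−1) ≡ 33 (mod 137). Verify: 54 · 33 = 1782 ≡ 1 (mod 137). ✓

Final answer: 54^(−1) ≡ 33 (mod 137)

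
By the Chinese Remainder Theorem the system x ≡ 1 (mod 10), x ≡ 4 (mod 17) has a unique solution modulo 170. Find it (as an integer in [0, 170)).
x ≡ 21 (mod 170); the representative in [0, 170) is 21

The moduli 10, 17 are pairwise coprime, so by the CRT there is a unique solution mod 10·17 = 170.
Solve by successive substitution. Start with x ≡ 1 (mod 10).
  Combine with x ≡ 4 (mod 17): write x = 1 + 10·t and require 1 + 10·t ≡ 4 (mod 17), i.e. 10·t ≡ 4 − 1 ≡ 3 (mod 17). Since 10^(−1) ≡ 12 (mod 17), t ≡ 12·3 ≡ 2 (mod 17). So x ≡ 1 + 10·2 = 21 (mod 170).
Unique solution in [0, 170): x = 21.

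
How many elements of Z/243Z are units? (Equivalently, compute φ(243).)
An element a ∈ Z/243Z is a unit iff gcd(a, 243) = 1, so the number of units is φ(243). φ is multiplicative, with φ(p^e) = p^e − p^(e−1). Factorise 243 = 3^5. Then
  φ(243) = (3^5 − 3^4) = 162 = 162.

Final answer: Z/243Z has φ(243) = 162 units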